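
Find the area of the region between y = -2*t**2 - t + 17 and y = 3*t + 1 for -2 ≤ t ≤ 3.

60

The difference (-2*t**2 - t + 17) - (3*t + 1) = -2*t**2 - 4*t + 16 changes sign at t = 2 inside [-2, 3], so split the integral there.
∫[-2,2] (-2*t**2 - 4*t + 16) dt = 160/3.
∫[2,3] (-2*t**2 - 4*t + 16) dt = -20/3; the area of that piece is 20/3.
Total area = 160/3 + 20/3 = 60.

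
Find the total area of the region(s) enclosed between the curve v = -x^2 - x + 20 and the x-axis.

243/2

The curve meets the x-axis where -x^2 - x + 20 = 0, i.e. -(x - 4)*(x + 5) = 0, at x = -5, 4.
On [-5, 4] the curve lies above the axis; ∫[-5,4] (-x^2 - x + 20) dx = 243/2, giving area 243/2.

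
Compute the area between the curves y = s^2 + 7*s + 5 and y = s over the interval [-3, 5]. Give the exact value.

The difference (s^2 + 7*s + 5) - (s) = s^2 + 6*s + 5 changes sign at s = -1 inside [-3, 5], so split the integral there.
∫[-3,-1] (s^2 + 6*s + 5) ds = -16/3; the area of that piece is 16/3.
∫[-1,5] (s^2 + 6*s + 5) ds = 144.
Total area = 16/3 + 144 = 448/3.

448/3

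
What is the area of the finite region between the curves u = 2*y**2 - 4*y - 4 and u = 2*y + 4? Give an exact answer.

Both boundary curves give u as a function of y, so integrate with respect to y. Setting them equal: 2*y**2 - 6*y - 8 = 0, i.e. 2*(y - 4)*(y + 1) = 0, so they meet at y = -1, 4.
For y in [-1, 4], u = 2*y**2 - 4*y - 4 is on the left; area = ∫[-1,4] (-(2*y**2 - 6*y - 8)) dy = 125/3.

125/3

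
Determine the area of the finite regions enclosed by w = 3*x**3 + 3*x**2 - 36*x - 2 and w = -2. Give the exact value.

Set the curves equal: 3*x**3 + 3*x**2 - 36*x - 2 = -2, so 3*x**3 + 3*x**2 - 36*x = 0, which factors as 3*x*(x - 3)*(x + 4) = 0. The curves meet at x = -4, 0, 3.
On [-4, 0], w = 3*x**3 + 3*x**2 - 36*x - 2 is on top; that piece has area ∫[-4,0] (3*x**3 + 3*x**2 - 36*x) dx = 160.
On [0, 3], w = -2 is on top; that piece has area ∫[0,3] (-(3*x**3 + 3*x**2 - 36*x)) dx = 297/4.
Total enclosed area = 160 + 297/4 = 937/4.

937/4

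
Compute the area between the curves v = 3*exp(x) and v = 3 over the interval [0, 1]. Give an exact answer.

-6 + 3*exp(1)

On [0, 1], (3*exp(x)) - (3) = 3*exp(x) - 3 is ≥ 0 throughout, so the area is a single integral of |3*exp(x) - 3|.
∫[0,1] (3*exp(x) - 3) dx = -6 + 3*exp(1).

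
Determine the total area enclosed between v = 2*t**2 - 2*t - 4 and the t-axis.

The curve meets the t-axis where 2*t**2 - 2*t - 4 = 0, i.e. 2*(t - 2)*(t + 1) = 0, at t = -1, 2.
On [-1, 2] the curve lies below the axis; ∫[-1,2] (2*t**2 - 2*t - 4) dt = -9, giving area 9.

9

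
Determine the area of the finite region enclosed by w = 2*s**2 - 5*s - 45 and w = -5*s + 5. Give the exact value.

Set the curves equal: 2*s**2 - 5*s - 45 = -5*s + 5, so 2*s**2 - 50 = 0, which factors as 2*(s - 5)*(s + 5) = 0. The curves meet at s = -5, 5.
On [-5, 5], w = -5*s + 5 is on top; that piece has area ∫[-5,5] (-(2*s**2 - 50)) ds = 1000/3.

1000/3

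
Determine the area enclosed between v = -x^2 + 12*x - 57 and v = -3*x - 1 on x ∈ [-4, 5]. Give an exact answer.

999/2

On [-4, 5], (-x^2 + 12*x - 57) - (-3*x - 1) = -x^2 + 15*x - 56 is ≤ 0 throughout, so the area is a single integral of |-x^2 + 15*x - 56|.
∫[-4,5] (-x^2 + 15*x - 56) dx = -999/2; the area of that piece is 999/2.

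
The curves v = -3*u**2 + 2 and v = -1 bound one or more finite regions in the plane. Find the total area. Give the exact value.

4

Set the curves equal: -3*u**2 + 2 = -1, so -3*u**2 + 3 = 0, which factors as -3*(u - 1)*(u + 1) = 0. The curves meet at u = -1, 1.
On [-1, 1], v = -3*u**2 + 2 is on top; that piece has area ∫[-1,1] (-3*u**2 + 3) du = 4.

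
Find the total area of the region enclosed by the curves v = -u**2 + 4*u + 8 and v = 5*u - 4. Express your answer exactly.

343/6

Set the curves equal: -u**2 + 4*u + 8 = 5*u - 4, so -u**2 - u + 12 = 0, which factors as -(u - 3)*(u + 4) = 0. The curves meet at u = -4, 3.
On [-4, 3], v = -u**2 + 4*u + 8 is on top; that piece has area ∫[-4,3] (-u**2 - u + 12) du = 343/6.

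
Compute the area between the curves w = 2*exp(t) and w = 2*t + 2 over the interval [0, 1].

-5 + 2*exp(1)

On [0, 1], (2*exp(t)) - (2*t + 2) = -2*t + 2*exp(t) - 2 is ≥ 0 throughout, so the area is a single integral of |-2*t + 2*exp(t) - 2|.
∫[0,1] (-2*t + 2*exp(t) - 2) dt = -5 + 2*exp(1).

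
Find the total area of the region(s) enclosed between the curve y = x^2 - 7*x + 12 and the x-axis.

1/6

The curve meets the x-axis where x^2 - 7*x + 12 = 0, i.e. (x - 4)*(x - 3) = 0, at x = 3, 4.
On [3, 4] the curve lies below the axis; ∫[3,4] (x^2 - 7*x + 12) dx = -1/6, giving area 1/6.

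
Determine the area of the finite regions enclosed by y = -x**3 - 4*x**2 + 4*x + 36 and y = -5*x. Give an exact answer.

Set the curves equal: -x**3 - 4*x**2 + 4*x + 36 = -5*x, so -x**3 - 4*x**2 + 9*x + 36 = 0, which factors as -(x - 3)*(x + 3)*(x + 4) = 0. The curves meet at x = -4, -3, 3.
On [-4, -3], y = -5*x is on top; that piece has area ∫[-4,-3] (-(-x**3 - 4*x**2 + 9*x + 36)) dx = 13/12.
On [-3, 3], y = -x**3 - 4*x**2 + 4*x + 36 is on top; that piece has area ∫[-3,3] (-x**3 - 4*x**2 + 9*x + 36) dx = 144.
Total enclosed area = 13/12 + 144 = 1741/12.

1741/12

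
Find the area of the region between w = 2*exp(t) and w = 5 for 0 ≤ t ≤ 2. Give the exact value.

The difference (2*exp(t)) - (5) = 2*exp(t) - 5 changes sign at t = log(5/2) inside [0, 2], so split the integral there.
∫[0,log(5/2)] (2*exp(t) - 5) dt = log(32/3125) + 3; the area of that piece is -3 + log(3125/32).
∫[log(5/2),2] (2*exp(t) - 5) dt = -15 - 5*log(2) + 5*log(5) + 2*exp(2).
Total area = (-3 + log(3125/32)) + (-15 - 5*log(2) + 5*log(5) + 2*exp(2)) = -18 - 10*log(2) + 2*exp(2) + 10*log(5).

-18 - 10*log(2) + 2*exp(2) + 10*log(5)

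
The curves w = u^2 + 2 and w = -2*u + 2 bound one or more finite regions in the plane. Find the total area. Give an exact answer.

4/3

Set the curves equal: u^2 + 2 = -2*u + 2, so u^2 + 2*u = 0, which factors as u*(u + 2) = 0. The curves meet at u = -2, 0.
On [-2, 0], w = -2*u + 2 is on top; that piece has area ∫[-2,0] (-(u^2 + 2*u)) du = 4/3.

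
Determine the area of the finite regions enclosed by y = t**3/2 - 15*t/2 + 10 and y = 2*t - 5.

Set the curves equal: t**3/2 - 15*t/2 + 10 = 2*t - 5, so t**3/2 - 19*t/2 + 15 = 0, which factors as (t - 3)*(t - 2)*(t + 5)/2 = 0. The curves meet at t = -5, 2, 3.
On [-5, 2], y = t**3/2 - 15*t/2 + 10 is on top; that piece has area ∫[-5,2] (t**3/2 - 19*t/2 + 15) dt = 1029/8.
On [2, 3], y = 2*t - 5 is on top; that piece has area ∫[2,3] (-(t**3/2 - 19*t/2 + 15)) dt = 5/8.
Total enclosed area = 1029/8 + 5/8 = 517/4.

517/4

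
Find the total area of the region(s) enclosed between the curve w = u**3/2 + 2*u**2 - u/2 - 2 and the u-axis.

The curve meets the u-axis where u**3/2 + 2*u**2 - u/2 - 2 = 0, i.e. (u - 1)*(u + 1)*(u + 4)/2 = 0, at u = -4, -1, 1.
On [-4, -1] the curve lies above the axis; ∫[-4,-1] (u**3/2 + 2*u**2 - u/2 - 2) du = 63/8, giving area 63/8.
On [-1, 1] the curve lies below the axis; ∫[-1,1] (u**3/2 + 2*u**2 - u/2 - 2) du = -8/3, giving area 8/3.
Total area = 63/8 + 8/3 = 253/24.

253/24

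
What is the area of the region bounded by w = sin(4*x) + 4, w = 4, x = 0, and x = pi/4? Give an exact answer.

1/2

On [0, pi/4], (sin(4*x) + 4) - (4) = sin(4*x) is ≥ 0 throughout, so the area is a single integral of |sin(4*x)|.
∫[0,pi/4] (sin(4*x)) dx = 1/2.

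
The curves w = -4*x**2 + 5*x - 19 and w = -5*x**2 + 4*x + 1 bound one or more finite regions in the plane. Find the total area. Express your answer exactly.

Set the curves equal: -4*x**2 + 5*x - 19 = -5*x**2 + 4*x + 1, so x**2 + x - 20 = 0, which factors as (x - 4)*(x + 5) = 0. The curves meet at x = -5, 4.
On [-5, 4], w = -5*x**2 + 4*x + 1 is on top; that piece has area ∫[-5,4] (-(x**2 + x - 20)) dx = 243/2.

243/2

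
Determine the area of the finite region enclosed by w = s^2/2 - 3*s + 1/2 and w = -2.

16/3

Set the curves equal: s^2/2 - 3*s + 1/2 = -2, so s^2/2 - 3*s + 5/2 = 0, which factors as (s - 5)*(s - 1)/2 = 0. The curves meet at s = 1, 5.
On [1, 5], w = -2 is on top; that piece has area ∫[1,5] (-(s^2/2 - 3*s + 5/2)) ds = 16/3.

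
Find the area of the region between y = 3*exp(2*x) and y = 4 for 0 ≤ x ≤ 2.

The difference (3*exp(2*x)) - (4) = 3*exp(2*x) - 4 changes sign at x = -log(3)/2 + log(2) inside [0, 2], so split the integral there.
∫[0,-log(3)/2 + log(2)] (3*exp(2*x) - 4) dx = log(9/16) + 1/2; the area of that piece is -1/2 + log(16/9).
∫[-log(3)/2 + log(2),2] (3*exp(2*x) - 4) dx = -10 - 2*log(3) + 4*log(2) + 3*exp(4)/2.
Total area = (-1/2 + log(16/9)) + (-10 - 2*log(3) + 4*log(2) + 3*exp(4)/2) = -21/2 - 4*log(3) + 8*log(2) + 3*exp(4)/2.

-21/2 - 4*log(3) + 8*log(2) + 3*exp(4)/2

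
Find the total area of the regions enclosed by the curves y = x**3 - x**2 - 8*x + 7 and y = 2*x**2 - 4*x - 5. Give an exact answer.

Set the curves equal: x**3 - x**2 - 8*x + 7 = 2*x**2 - 4*x - 5, so x**3 - 3*x**2 - 4*x + 12 = 0, which factors as (x - 3)*(x - 2)*(x + 2) = 0. The curves meet at x = -2, 2, 3.
On [-2, 2], y = x**3 - x**2 - 8*x + 7 is on top; that piece has area ∫[-2,2] (x**3 - 3*x**2 - 4*x + 12) dx = 32.
On [2, 3], y = 2*x**2 - 4*x - 5 is on top; that piece has area ∫[2,3] (-(x**3 - 3*x**2 - 4*x + 12)) dx = 3/4.
Total enclosed area = 32 + 3/4 = 131/4.

131/4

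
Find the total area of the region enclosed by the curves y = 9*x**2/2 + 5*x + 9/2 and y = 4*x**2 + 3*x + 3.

Set the curves equal: 9*x**2/2 + 5*x + 9/2 = 4*x**2 + 3*x + 3, so x**2/2 + 2*x + 3/2 = 0, which factors as (x + 1)*(x + 3)/2 = 0. The curves meet at x = -3, -1.
On [-3, -1], y = 4*x**2 + 3*x + 3 is on top; that piece has area ∫[-3,-1] (-(x**2/2 + 2*x + 3/2)) dx = 2/3.

2/3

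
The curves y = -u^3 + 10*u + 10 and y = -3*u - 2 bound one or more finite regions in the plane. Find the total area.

Set the curves equal: -u^3 + 10*u + 10 = -3*u - 2, so -u^3 + 13*u + 12 = 0, which factors as -(u - 4)*(u + 1)*(u + 3) = 0. The curves meet at u = -3, -1, 4.
On [-3, -1], y = -3*u - 2 is on top; that piece has area ∫[-3,-1] (-(-u^3 + 13*u + 12)) du = 8.
On [-1, 4], y = -u^3 + 10*u + 10 is on top; that piece has area ∫[-1,4] (-u^3 + 13*u + 12) du = 375/4.
Total enclosed area = 8 + 375/4 = 407/4.

407/4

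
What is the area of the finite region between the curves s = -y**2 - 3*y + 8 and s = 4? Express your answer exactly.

125/6

Both boundary curves give s as a function of y, so integrate with respect to y. Setting them equal: -y**2 - 3*y + 4 = 0, i.e. -(y - 1)*(y + 4) = 0, so they meet at y = -4, 1.
For y in [-4, 1], s = -y**2 - 3*y + 8 is on the right; area = ∫[-4,1] (-y**2 - 3*y + 4) dy = 125/6.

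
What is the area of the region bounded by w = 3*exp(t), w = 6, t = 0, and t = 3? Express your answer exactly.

-27 + 12*log(2) + 3*exp(3)

The difference (3*exp(t)) - (6) = 3*exp(t) - 6 changes sign at t = log(2) inside [0, 3], so split the integral there.
∫[0,log(2)] (3*exp(t) - 6) dt = 3 - log(64); the area of that piece is -3 + log(64).
∫[log(2),3] (3*exp(t) - 6) dt = -24 + 6*log(2) + 3*exp(3).
Total area = (-3 + log(64)) + (-24 + 6*log(2) + 3*exp(3)) = -27 + 12*log(2) + 3*exp(3).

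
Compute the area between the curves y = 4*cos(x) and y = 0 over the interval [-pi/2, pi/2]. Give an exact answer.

8

On [-pi/2, pi/2], (4*cos(x)) - (0) = 4*cos(x) is ≥ 0 throughout, so the area is a single integral of |4*cos(x)|.
∫[-pi/2,pi/2] (4*cos(x)) dx = 8.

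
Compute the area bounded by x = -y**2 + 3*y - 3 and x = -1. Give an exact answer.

1/6

Both boundary curves give x as a function of y, so integrate with respect to y. Setting them equal: -y**2 + 3*y - 2 = 0, i.e. -(y - 2)*(y - 1) = 0, so they meet at y = 1, 2.
For y in [1, 2], x = -y**2 + 3*y - 3 is on the right; area = ∫[1,2] (-y**2 + 3*y - 2) dy = 1/6.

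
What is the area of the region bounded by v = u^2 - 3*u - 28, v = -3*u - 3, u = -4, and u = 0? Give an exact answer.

On [-4, 0], (u^2 - 3*u - 28) - (-3*u - 3) = u^2 - 25 is ≤ 0 throughout, so the area is a single integral of |u^2 - 25|.
∫[-4,0] (u^2 - 25) du = -236/3; the area of that piece is 236/3.

236/3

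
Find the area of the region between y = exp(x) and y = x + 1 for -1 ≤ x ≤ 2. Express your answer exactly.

On [-1, 2], (exp(x)) - (x + 1) = -x + exp(x) - 1 is ≥ 0 throughout, so the area is a single integral of |-x + exp(x) - 1|.
∫[-1,2] (-x + exp(x) - 1) dx = -9/2 - exp(-1) + exp(2).

-9/2 - exp(-1) + exp(2)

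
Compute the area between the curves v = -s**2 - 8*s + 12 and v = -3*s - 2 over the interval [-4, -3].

On [-4, -3], (-s**2 - 8*s + 12) - (-3*s - 2) = -s**2 - 5*s + 14 is ≥ 0 throughout, so the area is a single integral of |-s**2 - 5*s + 14|.
∫[-4,-3] (-s**2 - 5*s + 14) ds = 115/6.

115/6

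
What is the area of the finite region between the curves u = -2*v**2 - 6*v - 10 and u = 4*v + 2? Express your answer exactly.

Both boundary curves give u as a function of v, so integrate with respect to v. Setting them equal: -2*v**2 - 10*v - 12 = 0, i.e. -2*(v + 2)*(v + 3) = 0, so they meet at v = -3, -2.
For v in [-3, -2], u = -2*v**2 - 6*v - 10 is on the right; area = ∫[-3,-2] (-2*v**2 - 10*v - 12) dv = 1/3.

1/3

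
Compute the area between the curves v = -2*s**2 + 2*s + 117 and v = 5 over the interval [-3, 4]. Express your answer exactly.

On [-3, 4], (-2*s**2 + 2*s + 117) - (5) = -2*s**2 + 2*s + 112 is ≥ 0 throughout, so the area is a single integral of |-2*s**2 + 2*s + 112|.
∫[-3,4] (-2*s**2 + 2*s + 112) ds = 2191/3.

2191/3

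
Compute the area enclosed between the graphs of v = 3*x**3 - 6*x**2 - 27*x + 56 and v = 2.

Set the curves equal: 3*x**3 - 6*x**2 - 27*x + 56 = 2, so 3*x**3 - 6*x**2 - 27*x + 54 = 0, which factors as 3*(x - 3)*(x - 2)*(x + 3) = 0. The curves meet at x = -3, 2, 3.
On [-3, 2], v = 3*x**3 - 6*x**2 - 27*x + 56 is on top; that piece has area ∫[-3,2] (3*x**3 - 6*x**2 - 27*x + 54) dx = 875/4.
On [2, 3], v = 2 is on top; that piece has area ∫[2,3] (-(3*x**3 - 6*x**2 - 27*x + 54)) dx = 11/4.
Total enclosed area = 875/4 + 11/4 = 443/2.

443/2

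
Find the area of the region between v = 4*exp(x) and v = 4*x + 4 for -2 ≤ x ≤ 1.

-6 - 4*exp(-2) + 4*exp(1)

On [-2, 1], (4*exp(x)) - (4*x + 4) = -4*x + 4*exp(x) - 4 is ≥ 0 throughout, so the area is a single integral of |-4*x + 4*exp(x) - 4|.
∫[-2,1] (-4*x + 4*exp(x) - 4) dx = -6 - 4*exp(-2) + 4*exp(1).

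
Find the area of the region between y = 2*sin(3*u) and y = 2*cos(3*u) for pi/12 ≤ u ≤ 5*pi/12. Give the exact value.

On [pi/12, 5*pi/12], (2*sin(3*u)) - (2*cos(3*u)) = 2*sin(3*u) - 2*cos(3*u) is ≥ 0 throughout, so the area is a single integral of |2*sin(3*u) - 2*cos(3*u)|.
∫[pi/12,5*pi/12] (2*sin(3*u) - 2*cos(3*u)) du = 4*sqrt(2)/3.

4*sqrt(2)/3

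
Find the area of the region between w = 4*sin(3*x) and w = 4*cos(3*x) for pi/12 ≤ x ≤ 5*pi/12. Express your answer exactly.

8*sqrt(2)/3

On [pi/12, 5*pi/12], (4*sin(3*x)) - (4*cos(3*x)) = 4*sin(3*x) - 4*cos(3*x) is ≥ 0 throughout, so the area is a single integral of |4*sin(3*x) - 4*cos(3*x)|.
∫[pi/12,5*pi/12] (4*sin(3*x) - 4*cos(3*x)) dx = 8*sqrt(2)/3.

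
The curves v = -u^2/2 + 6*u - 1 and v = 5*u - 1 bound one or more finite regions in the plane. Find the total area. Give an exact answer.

2/3

Set the curves equal: -u^2/2 + 6*u - 1 = 5*u - 1, so -u^2/2 + u = 0, which factors as -u*(u - 2)/2 = 0. The curves meet at u = 0, 2.
On [0, 2], v = -u^2/2 + 6*u - 1 is on top; that piece has area ∫[0,2] (-u^2/2 + u) du = 2/3.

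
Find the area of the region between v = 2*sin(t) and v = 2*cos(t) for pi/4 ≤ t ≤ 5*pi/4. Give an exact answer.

On [pi/4, 5*pi/4], (2*sin(t)) - (2*cos(t)) = 2*sin(t) - 2*cos(t) is ≥ 0 throughout, so the area is a single integral of |2*sin(t) - 2*cos(t)|.
∫[pi/4,5*pi/4] (2*sin(t) - 2*cos(t)) dt = 4*sqrt(2).

4*sqrt(2)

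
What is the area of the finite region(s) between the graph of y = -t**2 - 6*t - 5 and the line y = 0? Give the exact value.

The curve meets the t-axis where -t**2 - 6*t - 5 = 0, i.e. -(t + 1)*(t + 5) = 0, at t = -5, -1.
On [-5, -1] the curve lies above the axis; ∫[-5,-1] (-t**2 - 6*t - 5) dt = 32/3, giving area 32/3.

32/3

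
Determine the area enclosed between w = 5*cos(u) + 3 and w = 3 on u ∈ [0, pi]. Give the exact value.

The difference (5*cos(u) + 3) - (3) = 5*cos(u) changes sign at u = pi/2 inside [0, pi], so split the integral there.
∫[0,pi/2] (5*cos(u)) du = 5.
∫[pi/2,pi] (5*cos(u)) du = -5; the area of that piece is 5.
Total area = 5 + 5 = 10.

10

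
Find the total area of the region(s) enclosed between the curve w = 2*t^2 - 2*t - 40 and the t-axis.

The curve meets the t-axis where 2*t^2 - 2*t - 40 = 0, i.e. 2*(t - 5)*(t + 4) = 0, at t = -4, 5.
On [-4, 5] the curve lies below the axis; ∫[-4,5] (2*t^2 - 2*t - 40) dt = -243, giving area 243.

243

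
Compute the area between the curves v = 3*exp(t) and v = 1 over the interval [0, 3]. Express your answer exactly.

-6 + 3*exp(3)

On [0, 3], (3*exp(t)) - (1) = 3*exp(t) - 1 is ≥ 0 throughout, so the area is a single integral of |3*exp(t) - 1|.
∫[0,3] (3*exp(t) - 1) dt = -6 + 3*exp(3).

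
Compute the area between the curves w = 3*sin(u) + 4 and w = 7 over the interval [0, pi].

On [0, pi], (3*sin(u) + 4) - (7) = 3*sin(u) - 3 is ≤ 0 throughout, so the area is a single integral of |3*sin(u) - 3|.
∫[0,pi] (3*sin(u) - 3) du = 6 - 3*pi; the area of that piece is -6 + 3*pi.

-6 + 3*pi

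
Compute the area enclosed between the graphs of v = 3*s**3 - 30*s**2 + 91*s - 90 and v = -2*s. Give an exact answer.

37/4

Set the curves equal: 3*s**3 - 30*s**2 + 91*s - 90 = -2*s, so 3*s**3 - 30*s**2 + 93*s - 90 = 0, which factors as 3*(s - 5)*(s - 3)*(s - 2) = 0. The curves meet at s = 2, 3, 5.
On [2, 3], v = 3*s**3 - 30*s**2 + 91*s - 90 is on top; that piece has area ∫[2,3] (3*s**3 - 30*s**2 + 93*s - 90) ds = 5/4.
On [3, 5], v = -2*s is on top; that piece has area ∫[3,5] (-(3*s**3 - 30*s**2 + 93*s - 90)) ds = 8.
Total enclosed area = 5/4 + 8 = 37/4.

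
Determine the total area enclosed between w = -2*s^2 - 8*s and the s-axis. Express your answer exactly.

The curve meets the s-axis where -2*s^2 - 8*s = 0, i.e. -2*s*(s + 4) = 0, at s = -4, 0.
On [-4, 0] the curve lies above the axis; ∫[-4,0] (-2*s^2 - 8*s) ds = 64/3, giving area 64/3.

64/3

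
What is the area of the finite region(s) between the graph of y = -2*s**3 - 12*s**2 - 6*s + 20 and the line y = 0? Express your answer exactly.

The curve meets the s-axis where -2*s**3 - 12*s**2 - 6*s + 20 = 0, i.e. -2*(s - 1)*(s + 2)*(s + 5) = 0, at s = -5, -2, 1.
On [-5, -2] the curve lies below the axis; ∫[-5,-2] (-2*s**3 - 12*s**2 - 6*s + 20) ds = -81/2, giving area 81/2.
On [-2, 1] the curve lies above the axis; ∫[-2,1] (-2*s**3 - 12*s**2 - 6*s + 20) ds = 81/2, giving area 81/2.
Total area = 81/2 + 81/2 = 81.

81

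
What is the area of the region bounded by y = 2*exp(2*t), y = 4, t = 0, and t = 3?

The difference (2*exp(2*t)) - (4) = 2*exp(2*t) - 4 changes sign at t = log(2)/2 inside [0, 3], so split the integral there.
∫[0,log(2)/2] (2*exp(2*t) - 4) dt = 1 - log(4); the area of that piece is -1 + log(4).
∫[log(2)/2,3] (2*exp(2*t) - 4) dt = -14 + 2*log(2) + exp(6).
Total area = (-1 + log(4)) + (-14 + 2*log(2) + exp(6)) = -15 + 4*log(2) + exp(6).

-15 + 4*log(2) + exp(6)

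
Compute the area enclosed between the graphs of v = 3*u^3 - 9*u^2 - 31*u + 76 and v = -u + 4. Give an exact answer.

Set the curves equal: 3*u^3 - 9*u^2 - 31*u + 76 = -u + 4, so 3*u^3 - 9*u^2 - 30*u + 72 = 0, which factors as 3*(u - 4)*(u - 2)*(u + 3) = 0. The curves meet at u = -3, 2, 4.
On [-3, 2], v = 3*u^3 - 9*u^2 - 31*u + 76 is on top; that piece has area ∫[-3,2] (3*u^3 - 9*u^2 - 30*u + 72) du = 1125/4.
On [2, 4], v = -u + 4 is on top; that piece has area ∫[2,4] (-(3*u^3 - 9*u^2 - 30*u + 72)) du = 24.
Total enclosed area = 1125/4 + 24 = 1221/4.

1221/4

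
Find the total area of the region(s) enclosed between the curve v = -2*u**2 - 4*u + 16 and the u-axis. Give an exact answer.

The curve meets the u-axis where -2*u**2 - 4*u + 16 = 0, i.e. -2*(u - 2)*(u + 4) = 0, at u = -4, 2.
On [-4, 2] the curve lies above the axis; ∫[-4,2] (-2*u**2 - 4*u + 16) du = 72, giving area 72.

72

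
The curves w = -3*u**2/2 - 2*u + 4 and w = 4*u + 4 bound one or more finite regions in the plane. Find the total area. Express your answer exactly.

16

Set the curves equal: -3*u**2/2 - 2*u + 4 = 4*u + 4, so -3*u**2/2 - 6*u = 0, which factors as -3*u*(u + 4)/2 = 0. The curves meet at u = -4, 0.
On [-4, 0], w = -3*u**2/2 - 2*u + 4 is on top; that piece has area ∫[-4,0] (-3*u**2/2 - 6*u) du = 16.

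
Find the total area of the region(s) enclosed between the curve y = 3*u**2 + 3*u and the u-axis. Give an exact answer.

1/2

The curve meets the u-axis where 3*u**2 + 3*u = 0, i.e. 3*u*(u + 1) = 0, at u = -1, 0.
On [-1, 0] the curve lies below the axis; ∫[-1,0] (3*u**2 + 3*u) du = -1/2, giving area 1/2.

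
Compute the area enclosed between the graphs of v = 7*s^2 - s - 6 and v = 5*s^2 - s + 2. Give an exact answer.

64/3

Set the curves equal: 7*s^2 - s - 6 = 5*s^2 - s + 2, so 2*s^2 - 8 = 0, which factors as 2*(s - 2)*(s + 2) = 0. The curves meet at s = -2, 2.
On [-2, 2], v = 5*s^2 - s + 2 is on top; that piece has area ∫[-2,2] (-(2*s^2 - 8)) ds = 64/3.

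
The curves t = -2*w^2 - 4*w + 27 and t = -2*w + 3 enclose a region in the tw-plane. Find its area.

Both boundary curves give t as a function of w, so integrate with respect to w. Setting them equal: -2*w^2 - 2*w + 24 = 0, i.e. -2*(w - 3)*(w + 4) = 0, so they meet at w = -4, 3.
For w in [-4, 3], t = -2*w^2 - 4*w + 27 is on the right; area = ∫[-4,3] (-2*w^2 - 2*w + 24) dw = 343/3.

343/3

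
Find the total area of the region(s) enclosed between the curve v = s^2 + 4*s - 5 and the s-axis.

The curve meets the s-axis where s^2 + 4*s - 5 = 0, i.e. (s - 1)*(s + 5) = 0, at s = -5, 1.
On [-5, 1] the curve lies below the axis; ∫[-5,1] (s^2 + 4*s - 5) ds = -36, giving area 36.

36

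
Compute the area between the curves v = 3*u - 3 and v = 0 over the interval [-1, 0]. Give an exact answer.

9/2

On [-1, 0], (3*u - 3) - (0) = 3*u - 3 is ≤ 0 throughout, so the area is a single integral of |3*u - 3|.
∫[-1,0] (3*u - 3) du = -9/2; the area of that piece is 9/2.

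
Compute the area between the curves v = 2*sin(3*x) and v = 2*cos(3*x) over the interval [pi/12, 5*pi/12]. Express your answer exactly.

On [pi/12, 5*pi/12], (2*sin(3*x)) - (2*cos(3*x)) = 2*sin(3*x) - 2*cos(3*x) is ≥ 0 throughout, so the area is a single integral of |2*sin(3*x) - 2*cos(3*x)|.
∫[pi/12,5*pi/12] (2*sin(3*x) - 2*cos(3*x)) dx = 4*sqrt(2)/3.

4*sqrt(2)/3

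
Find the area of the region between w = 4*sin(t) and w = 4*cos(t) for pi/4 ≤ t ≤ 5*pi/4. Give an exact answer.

8*sqrt(2)

On [pi/4, 5*pi/4], (4*sin(t)) - (4*cos(t)) = 4*sin(t) - 4*cos(t) is ≥ 0 throughout, so the area is a single integral of |4*sin(t) - 4*cos(t)|.
∫[pi/4,5*pi/4] (4*sin(t) - 4*cos(t)) dt = 8*sqrt(2).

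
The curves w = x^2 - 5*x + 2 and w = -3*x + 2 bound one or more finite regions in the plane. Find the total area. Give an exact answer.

Set the curves equal: x^2 - 5*x + 2 = -3*x + 2, so x^2 - 2*x = 0, which factors as x*(x - 2) = 0. The curves meet at x = 0, 2.
On [0, 2], w = -3*x + 2 is on top; that piece has area ∫[0,2] (-(x^2 - 2*x)) dx = 4/3.

4/3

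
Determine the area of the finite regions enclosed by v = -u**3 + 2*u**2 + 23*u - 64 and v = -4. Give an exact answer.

Set the curves equal: -u**3 + 2*u**2 + 23*u - 64 = -4, so -u**3 + 2*u**2 + 23*u - 60 = 0, which factors as -(u - 4)*(u - 3)*(u + 5) = 0. The curves meet at u = -5, 3, 4.
On [-5, 3], v = -4 is on top; that piece has area ∫[-5,3] (-(-u**3 + 2*u**2 + 23*u - 60)) du = 1280/3.
On [3, 4], v = -u**3 + 2*u**2 + 23*u - 64 is on top; that piece has area ∫[3,4] (-u**3 + 2*u**2 + 23*u - 60) du = 17/12.
Total enclosed area = 1280/3 + 17/12 = 5137/12.

5137/12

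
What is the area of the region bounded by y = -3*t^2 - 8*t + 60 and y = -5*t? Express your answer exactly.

729/2

Set the curves equal: -3*t^2 - 8*t + 60 = -5*t, so -3*t^2 - 3*t + 60 = 0, which factors as -3*(t - 4)*(t + 5) = 0. The curves meet at t = -5, 4.
On [-5, 4], y = -3*t^2 - 8*t + 60 is on top; that piece has area ∫[-5,4] (-3*t^2 - 3*t + 60) dt = 729/2.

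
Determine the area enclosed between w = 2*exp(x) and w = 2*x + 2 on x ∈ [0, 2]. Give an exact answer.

On [0, 2], (2*exp(x)) - (2*x + 2) = -2*x + 2*exp(x) - 2 is ≥ 0 throughout, so the area is a single integral of |-2*x + 2*exp(x) - 2|.
∫[0,2] (-2*x + 2*exp(x) - 2) dx = -10 + 2*exp(2).

-10 + 2*exp(2)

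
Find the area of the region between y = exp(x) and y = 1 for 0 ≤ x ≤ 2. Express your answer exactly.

On [0, 2], (exp(x)) - (1) = exp(x) - 1 is ≥ 0 throughout, so the area is a single integral of |exp(x) - 1|.
∫[0,2] (exp(x) - 1) dx = -3 + exp(2).

-3 + exp(2)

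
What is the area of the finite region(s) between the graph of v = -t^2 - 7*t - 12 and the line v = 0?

The curve meets the t-axis where -t^2 - 7*t - 12 = 0, i.e. -(t + 3)*(t + 4) = 0, at t = -4, -3.
On [-4, -3] the curve lies above the axis; ∫[-4,-3] (-t^2 - 7*t - 12) dt = 1/6, giving area 1/6.

1/6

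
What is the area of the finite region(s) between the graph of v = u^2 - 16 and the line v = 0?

256/3

The curve meets the u-axis where u^2 - 16 = 0, i.e. (u - 4)*(u + 4) = 0, at u = -4, 4.
On [-4, 4] the curve lies below the axis; ∫[-4,4] (u^2 - 16) du = -256/3, giving area 256/3.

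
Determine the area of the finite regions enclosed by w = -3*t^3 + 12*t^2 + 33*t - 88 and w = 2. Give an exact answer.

863/2

Set the curves equal: -3*t^3 + 12*t^2 + 33*t - 88 = 2, so -3*t^3 + 12*t^2 + 33*t - 90 = 0, which factors as -3*(t - 5)*(t - 2)*(t + 3) = 0. The curves meet at t = -3, 2, 5.
On [-3, 2], w = 2 is on top; that piece has area ∫[-3,2] (-(-3*t^3 + 12*t^2 + 33*t - 90)) dt = 1375/4.
On [2, 5], w = -3*t^3 + 12*t^2 + 33*t - 88 is on top; that piece has area ∫[2,5] (-3*t^3 + 12*t^2 + 33*t - 90) dt = 351/4.
Total enclosed area = 1375/4 + 351/4 = 863/2.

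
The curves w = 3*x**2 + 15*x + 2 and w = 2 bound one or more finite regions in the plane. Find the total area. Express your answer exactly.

125/2

Set the curves equal: 3*x**2 + 15*x + 2 = 2, so 3*x**2 + 15*x = 0, which factors as 3*x*(x + 5) = 0. The curves meet at x = -5, 0.
On [-5, 0], w = 2 is on top; that piece has area ∫[-5,0] (-(3*x**2 + 15*x)) dx = 125/2.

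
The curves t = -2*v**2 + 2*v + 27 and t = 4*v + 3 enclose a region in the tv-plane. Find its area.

343/3

Both boundary curves give t as a function of v, so integrate with respect to v. Setting them equal: -2*v**2 - 2*v + 24 = 0, i.e. -2*(v - 3)*(v + 4) = 0, so they meet at v = -4, 3.
For v in [-4, 3], t = -2*v**2 + 2*v + 27 is on the right; area = ∫[-4,3] (-2*v**2 - 2*v + 24) dv = 343/3.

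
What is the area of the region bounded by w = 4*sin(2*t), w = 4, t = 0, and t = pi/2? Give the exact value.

-4 + 2*pi

On [0, pi/2], (4*sin(2*t)) - (4) = 4*sin(2*t) - 4 is ≤ 0 throughout, so the area is a single integral of |4*sin(2*t) - 4|.
∫[0,pi/2] (4*sin(2*t) - 4) dt = 4 - 2*pi; the area of that piece is -4 + 2*pi.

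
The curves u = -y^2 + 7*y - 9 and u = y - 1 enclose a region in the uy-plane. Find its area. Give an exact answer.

Both boundary curves give u as a function of y, so integrate with respect to y. Setting them equal: -y^2 + 6*y - 8 = 0, i.e. -(y - 4)*(y - 2) = 0, so they meet at y = 2, 4.
For y in [2, 4], u = -y^2 + 7*y - 9 is on the right; area = ∫[2,4] (-y^2 + 6*y - 8) dy = 4/3.

4/3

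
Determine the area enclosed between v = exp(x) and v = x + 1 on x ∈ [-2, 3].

-15/2 - exp(-2) + exp(3)

On [-2, 3], (exp(x)) - (x + 1) = -x + exp(x) - 1 is ≥ 0 throughout, so the area is a single integral of |-x + exp(x) - 1|.
∫[-2,3] (-x + exp(x) - 1) dx = -15/2 - exp(-2) + exp(3).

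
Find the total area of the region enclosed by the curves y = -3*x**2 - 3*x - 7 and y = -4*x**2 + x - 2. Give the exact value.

36

Set the curves equal: -3*x**2 - 3*x - 7 = -4*x**2 + x - 2, so x**2 - 4*x - 5 = 0, which factors as (x - 5)*(x + 1) = 0. The curves meet at x = -1, 5.
On [-1, 5], y = -4*x**2 + x - 2 is on top; that piece has area ∫[-1,5] (-(x**2 - 4*x - 5)) dx = 36.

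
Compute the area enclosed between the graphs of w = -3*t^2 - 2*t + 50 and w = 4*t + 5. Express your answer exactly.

Set the curves equal: -3*t^2 - 2*t + 50 = 4*t + 5, so -3*t^2 - 6*t + 45 = 0, which factors as -3*(t - 3)*(t + 5) = 0. The curves meet at t = -5, 3.
On [-5, 3], w = -3*t^2 - 2*t + 50 is on top; that piece has area ∫[-5,3] (-3*t^2 - 6*t + 45) dt = 256.

256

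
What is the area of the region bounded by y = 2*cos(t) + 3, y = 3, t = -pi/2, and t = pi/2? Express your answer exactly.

4

On [-pi/2, pi/2], (2*cos(t) + 3) - (3) = 2*cos(t) is ≥ 0 throughout, so the area is a single integral of |2*cos(t)|.
∫[-pi/2,pi/2] (2*cos(t)) dt = 4.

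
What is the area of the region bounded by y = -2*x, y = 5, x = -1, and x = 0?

4

On [-1, 0], (-2*x) - (5) = -2*x - 5 is ≤ 0 throughout, so the area is a single integral of |-2*x - 5|.
∫[-1,0] (-2*x - 5) dx = -4; the area of that piece is 4.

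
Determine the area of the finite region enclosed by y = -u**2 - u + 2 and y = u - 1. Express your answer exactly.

Set the curves equal: -u**2 - u + 2 = u - 1, so -u**2 - 2*u + 3 = 0, which factors as -(u - 1)*(u + 3) = 0. The curves meet at u = -3, 1.
On [-3, 1], y = -u**2 - u + 2 is on top; that piece has area ∫[-3,1] (-u**2 - 2*u + 3) du = 32/3.

32/3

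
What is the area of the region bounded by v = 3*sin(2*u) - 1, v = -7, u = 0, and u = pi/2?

3 + 3*pi

On [0, pi/2], (3*sin(2*u) - 1) - (-7) = 3*sin(2*u) + 6 is ≥ 0 throughout, so the area is a single integral of |3*sin(2*u) + 6|.
∫[0,pi/2] (3*sin(2*u) + 6) du = 3 + 3*pi.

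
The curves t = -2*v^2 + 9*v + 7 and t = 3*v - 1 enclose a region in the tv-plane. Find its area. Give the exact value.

125/3

Both boundary curves give t as a function of v, so integrate with respect to v. Setting them equal: -2*v^2 + 6*v + 8 = 0, i.e. -2*(v - 4)*(v + 1) = 0, so they meet at v = -1, 4.
For v in [-1, 4], t = -2*v^2 + 9*v + 7 is on the right; area = ∫[-1,4] (-2*v^2 + 6*v + 8) dv = 125/3.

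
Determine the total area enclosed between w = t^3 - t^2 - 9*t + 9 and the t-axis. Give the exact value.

148/3

The curve meets the t-axis where t^3 - t^2 - 9*t + 9 = 0, i.e. (t - 3)*(t - 1)*(t + 3) = 0, at t = -3, 1, 3.
On [-3, 1] the curve lies above the axis; ∫[-3,1] (t^3 - t^2 - 9*t + 9) dt = 128/3, giving area 128/3.
On [1, 3] the curve lies below the axis; ∫[1,3] (t^3 - t^2 - 9*t + 9) dt = -20/3, giving area 20/3.
Total area = 128/3 + 20/3 = 148/3.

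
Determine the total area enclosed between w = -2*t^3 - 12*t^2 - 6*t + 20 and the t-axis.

81

The curve meets the t-axis where -2*t^3 - 12*t^2 - 6*t + 20 = 0, i.e. -2*(t - 1)*(t + 2)*(t + 5) = 0, at t = -5, -2, 1.
On [-5, -2] the curve lies below the axis; ∫[-5,-2] (-2*t^3 - 12*t^2 - 6*t + 20) dt = -81/2, giving area 81/2.
On [-2, 1] the curve lies above the axis; ∫[-2,1] (-2*t^3 - 12*t^2 - 6*t + 20) dt = 81/2, giving area 81/2.
Total area = 81/2 + 81/2 = 81.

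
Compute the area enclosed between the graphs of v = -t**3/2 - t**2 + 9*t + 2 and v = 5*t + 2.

Set the curves equal: -t**3/2 - t**2 + 9*t + 2 = 5*t + 2, so -t**3/2 - t**2 + 4*t = 0, which factors as -t*(t - 2)*(t + 4)/2 = 0. The curves meet at t = -4, 0, 2.
On [-4, 0], v = 5*t + 2 is on top; that piece has area ∫[-4,0] (-(-t**3/2 - t**2 + 4*t)) dt = 64/3.
On [0, 2], v = -t**3/2 - t**2 + 9*t + 2 is on top; that piece has area ∫[0,2] (-t**3/2 - t**2 + 4*t) dt = 10/3.
Total enclosed area = 64/3 + 10/3 = 74/3.

74/3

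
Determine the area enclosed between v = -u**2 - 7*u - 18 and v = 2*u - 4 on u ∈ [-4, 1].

The difference (-u**2 - 7*u - 18) - (2*u - 4) = -u**2 - 9*u - 14 changes sign at u = -2 inside [-4, 1], so split the integral there.
∫[-4,-2] (-u**2 - 9*u - 14) du = 22/3.
∫[-2,1] (-u**2 - 9*u - 14) du = -63/2; the area of that piece is 63/2.
Total area = 22/3 + 63/2 = 233/6.

233/6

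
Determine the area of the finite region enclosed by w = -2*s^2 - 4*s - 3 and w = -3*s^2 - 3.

Set the curves equal: -2*s^2 - 4*s - 3 = -3*s^2 - 3, so s^2 - 4*s = 0, which factors as s*(s - 4) = 0. The curves meet at s = 0, 4.
On [0, 4], w = -3*s^2 - 3 is on top; that piece has area ∫[0,4] (-(s^2 - 4*s)) ds = 32/3.

32/3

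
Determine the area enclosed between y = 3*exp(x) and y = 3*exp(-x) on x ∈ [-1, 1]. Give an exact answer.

-12 + 6*exp(-1) + 6*exp(1)

The difference (3*exp(x)) - (3*exp(-x)) = 3*exp(x) - 3*exp(-x) changes sign at x = 0 inside [-1, 1], so split the integral there.
∫[-1,0] (3*exp(x) - 3*exp(-x)) dx = -3*exp(1) - 3*exp(-1) + 6; the area of that piece is -6 + 3*exp(-1) + 3*exp(1).
∫[0,1] (3*exp(x) - 3*exp(-x)) dx = -6 + 3*exp(-1) + 3*exp(1).
Total area = (-6 + 3*exp(-1) + 3*exp(1)) + (-6 + 3*exp(-1) + 3*exp(1)) = -12 + 6*exp(-1) + 6*exp(1).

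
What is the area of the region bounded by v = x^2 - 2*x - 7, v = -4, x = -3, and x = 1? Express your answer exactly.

16

The difference (x^2 - 2*x - 7) - (-4) = x^2 - 2*x - 3 changes sign at x = -1 inside [-3, 1], so split the integral there.
∫[-3,-1] (x^2 - 2*x - 3) dx = 32/3.
∫[-1,1] (x^2 - 2*x - 3) dx = -16/3; the area of that piece is 16/3.
Total area = 32/3 + 16/3 = 16.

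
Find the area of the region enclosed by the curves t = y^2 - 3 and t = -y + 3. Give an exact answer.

125/6

Both boundary curves give t as a function of y, so integrate with respect to y. Setting them equal: y^2 + y - 6 = 0, i.e. (y - 2)*(y + 3) = 0, so they meet at y = -3, 2.
For y in [-3, 2], t = y^2 - 3 is on the left; area = ∫[-3,2] (-(y^2 + y - 6)) dy = 125/6.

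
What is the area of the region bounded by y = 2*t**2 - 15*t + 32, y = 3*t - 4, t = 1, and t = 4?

The difference (2*t**2 - 15*t + 32) - (3*t - 4) = 2*t**2 - 18*t + 36 changes sign at t = 3 inside [1, 4], so split the integral there.
∫[1,3] (2*t**2 - 18*t + 36) dt = 52/3.
∫[3,4] (2*t**2 - 18*t + 36) dt = -7/3; the area of that piece is 7/3.
Total area = 52/3 + 7/3 = 59/3.

59/3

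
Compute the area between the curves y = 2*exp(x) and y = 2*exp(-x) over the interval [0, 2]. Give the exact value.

On [0, 2], (2*exp(x)) - (2*exp(-x)) = 2*exp(x) - 2*exp(-x) is ≥ 0 throughout, so the area is a single integral of |2*exp(x) - 2*exp(-x)|.
∫[0,2] (2*exp(x) - 2*exp(-x)) dx = -4 + 2*exp(-2) + 2*exp(2).

-4 + 2*exp(-2) + 2*exp(2)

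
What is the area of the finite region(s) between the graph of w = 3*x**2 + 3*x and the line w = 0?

The curve meets the x-axis where 3*x**2 + 3*x = 0, i.e. 3*x*(x + 1) = 0, at x = -1, 0.
On [-1, 0] the curve lies below the axis; ∫[-1,0] (3*x**2 + 3*x) dx = -1/2, giving area 1/2.

1/2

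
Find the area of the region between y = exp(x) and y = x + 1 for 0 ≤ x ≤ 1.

On [0, 1], (exp(x)) - (x + 1) = -x + exp(x) - 1 is ≥ 0 throughout, so the area is a single integral of |-x + exp(x) - 1|.
∫[0,1] (-x + exp(x) - 1) dx = -5/2 + exp(1).

-5/2 + exp(1)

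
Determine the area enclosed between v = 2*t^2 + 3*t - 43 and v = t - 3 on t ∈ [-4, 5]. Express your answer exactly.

The difference (2*t^2 + 3*t - 43) - (t - 3) = 2*t^2 + 2*t - 40 changes sign at t = 4 inside [-4, 5], so split the integral there.
∫[-4,4] (2*t^2 + 2*t - 40) dt = -704/3; the area of that piece is 704/3.
∫[4,5] (2*t^2 + 2*t - 40) dt = 29/3.
Total area = 704/3 + 29/3 = 733/3.

733/3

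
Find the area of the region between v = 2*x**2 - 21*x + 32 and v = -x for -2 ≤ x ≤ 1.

132

On [-2, 1], (2*x**2 - 21*x + 32) - (-x) = 2*x**2 - 20*x + 32 is ≥ 0 throughout, so the area is a single integral of |2*x**2 - 20*x + 32|.
∫[-2,1] (2*x**2 - 20*x + 32) dx = 132.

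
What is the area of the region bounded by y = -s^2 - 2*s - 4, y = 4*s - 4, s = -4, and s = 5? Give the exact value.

430/3

The difference (-s^2 - 2*s - 4) - (4*s - 4) = -s^2 - 6*s changes sign at s = 0 inside [-4, 5], so split the integral there.
∫[-4,0] (-s^2 - 6*s) ds = 80/3.
∫[0,5] (-s^2 - 6*s) ds = -350/3; the area of that piece is 350/3.
Total area = 80/3 + 350/3 = 430/3.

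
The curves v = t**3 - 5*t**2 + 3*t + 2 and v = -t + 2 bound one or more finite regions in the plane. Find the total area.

71/6

Set the curves equal: t**3 - 5*t**2 + 3*t + 2 = -t + 2, so t**3 - 5*t**2 + 4*t = 0, which factors as t*(t - 4)*(t - 1) = 0. The curves meet at t = 0, 1, 4.
On [0, 1], v = t**3 - 5*t**2 + 3*t + 2 is on top; that piece has area ∫[0,1] (t**3 - 5*t**2 + 4*t) dt = 7/12.
On [1, 4], v = -t + 2 is on top; that piece has area ∫[1,4] (-(t**3 - 5*t**2 + 4*t)) dt = 45/4.
Total enclosed area = 7/12 + 45/4 = 71/6.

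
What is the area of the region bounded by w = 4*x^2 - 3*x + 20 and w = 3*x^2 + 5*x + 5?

4/3

Set the curves equal: 4*x^2 - 3*x + 20 = 3*x^2 + 5*x + 5, so x^2 - 8*x + 15 = 0, which factors as (x - 5)*(x - 3) = 0. The curves meet at x = 3, 5.
On [3, 5], w = 3*x^2 + 5*x + 5 is on top; that piece has area ∫[3,5] (-(x^2 - 8*x + 15)) dx = 4/3.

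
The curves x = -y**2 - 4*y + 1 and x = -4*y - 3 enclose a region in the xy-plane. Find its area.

32/3

Both boundary curves give x as a function of y, so integrate with respect to y. Setting them equal: -y**2 + 4 = 0, i.e. -(y - 2)*(y + 2) = 0, so they meet at y = -2, 2.
For y in [-2, 2], x = -y**2 - 4*y + 1 is on the right; area = ∫[-2,2] (-y**2 + 4) dy = 32/3.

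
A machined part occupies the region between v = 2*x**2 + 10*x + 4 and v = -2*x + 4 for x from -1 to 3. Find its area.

The difference (2*x**2 + 10*x + 4) - (-2*x + 4) = 2*x**2 + 12*x changes sign at x = 0 inside [-1, 3], so split the integral there.
∫[-1,0] (2*x**2 + 12*x) dx = -16/3; the area of that piece is 16/3.
∫[0,3] (2*x**2 + 12*x) dx = 72.
Total area = 16/3 + 72 = 232/3.

232/3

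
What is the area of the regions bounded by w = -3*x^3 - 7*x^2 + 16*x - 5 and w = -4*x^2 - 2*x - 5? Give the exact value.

253/4

Set the curves equal: -3*x^3 - 7*x^2 + 16*x - 5 = -4*x^2 - 2*x - 5, so -3*x^3 - 3*x^2 + 18*x = 0, which factors as -3*x*(x - 2)*(x + 3) = 0. The curves meet at x = -3, 0, 2.
On [-3, 0], w = -4*x^2 - 2*x - 5 is on top; that piece has area ∫[-3,0] (-(-3*x^3 - 3*x^2 + 18*x)) dx = 189/4.
On [0, 2], w = -3*x^3 - 7*x^2 + 16*x - 5 is on top; that piece has area ∫[0,2] (-3*x^3 - 3*x^2 + 18*x) dx = 16.
Total enclosed area = 189/4 + 16 = 253/4.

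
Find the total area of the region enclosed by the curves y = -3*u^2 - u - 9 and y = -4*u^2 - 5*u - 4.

Set the curves equal: -3*u^2 - u - 9 = -4*u^2 - 5*u - 4, so u^2 + 4*u - 5 = 0, which factors as (u - 1)*(u + 5) = 0. The curves meet at u = -5, 1.
On [-5, 1], y = -4*u^2 - 5*u - 4 is on top; that piece has area ∫[-5,1] (-(u^2 + 4*u - 5)) du = 36.

36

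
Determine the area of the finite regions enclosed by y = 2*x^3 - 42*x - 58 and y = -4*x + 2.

Set the curves equal: 2*x^3 - 42*x - 58 = -4*x + 2, so 2*x^3 - 38*x - 60 = 0, which factors as 2*(x - 5)*(x + 2)*(x + 3) = 0. The curves meet at x = -3, -2, 5.
On [-3, -2], y = 2*x^3 - 42*x - 58 is on top; that piece has area ∫[-3,-2] (2*x^3 - 38*x - 60) dx = 5/2.
On [-2, 5], y = -4*x + 2 is on top; that piece has area ∫[-2,5] (-(2*x^3 - 38*x - 60)) dx = 1029/2.
Total enclosed area = 5/2 + 1029/2 = 517.

517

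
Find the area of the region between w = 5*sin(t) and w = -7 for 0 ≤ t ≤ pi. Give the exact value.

10 + 7*pi

On [0, pi], (5*sin(t)) - (-7) = 5*sin(t) + 7 is ≥ 0 throughout, so the area is a single integral of |5*sin(t) + 7|.
∫[0,pi] (5*sin(t) + 7) dt = 10 + 7*pi.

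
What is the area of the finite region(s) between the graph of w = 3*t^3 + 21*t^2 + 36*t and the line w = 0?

The curve meets the t-axis where 3*t^3 + 21*t^2 + 36*t = 0, i.e. 3*t*(t + 3)*(t + 4) = 0, at t = -4, -3, 0.
On [-4, -3] the curve lies above the axis; ∫[-4,-3] (3*t^3 + 21*t^2 + 36*t) dt = 7/4, giving area 7/4.
On [-3, 0] the curve lies below the axis; ∫[-3,0] (3*t^3 + 21*t^2 + 36*t) dt = -135/4, giving area 135/4.
Total area = 7/4 + 135/4 = 71/2.

71/2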